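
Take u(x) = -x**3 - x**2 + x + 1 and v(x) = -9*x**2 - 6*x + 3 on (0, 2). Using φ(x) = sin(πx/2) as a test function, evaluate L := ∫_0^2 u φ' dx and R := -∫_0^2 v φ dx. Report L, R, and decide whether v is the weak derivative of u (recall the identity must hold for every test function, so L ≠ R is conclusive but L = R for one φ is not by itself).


LHS = -96/π^3 + 28/π, RHS = -288/π^3 + 84/π. No, v is not the weak derivative of u.

u(x) = -x**3 - x**2 + x + 1, classical derivative u'(x) = -3*x**2 - 2*x + 1.
φ(x) = sin(πx/2), so φ'(x) = π*cos(π*x/2)/2.
Note φ(0) = φ(2) = 0, so the boundary term u·φ vanishes.
LHS = ∫_0^2 u(x) φ'(x) dx = ∫_0^2 (-π*x^3*cos(π*x/2)/2 - π*x^2*cos(π*x/2)/2 + π*x*cos(π*x/2)/2 + π*cos(π*x/2)/2) dx. Term by term:
  ∫_0^2 π*cos(π*x/2)/2 dx = 0;  ∫_0^2 π*x*cos(π*x/2)/2 dx = -4/π;  ∫_0^2 -π*x^2*cos(π*x/2)/2 dx = 8/π;
  ∫_0^2 -π*x^3*cos(π*x/2)/2 dx = -96/π^3 + 24/π.
Sum: 0 − 4/π + 8/π + -96/π^3 + 24/π = -96/π^3 + 28/π.
So LHS = -96/π^3 + 28/π.
∫_0^2 v(x) φ(x) dx = ∫_0^2 (-9*x^2*sin(π*x/2) - 6*x*sin(π*x/2) + 3*sin(π*x/2)) dx. Term by term:
  ∫_0^2 3*sin(π*x/2) dx = 12/π;  ∫_0^2 -9*x^2*sin(π*x/2) dx = -72/π + 288/π^3;  ∫_0^2 -6*x*sin(π*x/2) dx = -24/π.
Sum: 12/π + -72/π + 288/π^3 − 24/π = -84/π + 288/π^3.
So RHS = -∫_0^2 v(x) φ(x) dx = -288/π^3 + 84/π.
LHS − RHS = -56/π + 192/π^3 ≠ 0, so the identity fails.
(For a valid weak derivative the identity must hold for EVERY test function, in particular this one. The failure shows v is NOT the weak derivative of u.)
Correct weak derivative would be u'(x) = -3*x**2 - 2*x + 1.


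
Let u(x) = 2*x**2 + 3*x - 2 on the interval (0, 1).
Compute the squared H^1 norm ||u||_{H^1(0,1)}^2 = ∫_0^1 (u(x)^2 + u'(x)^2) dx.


||u||_{H^1}^2 = 427/15

The H^1 norm (squared) on an interval (0, L) is
  ||u||_{H^1}^2 = ∫_0^L u(x)^2 dx + ∫_0^L u'(x)^2 dx.
Compute u'(x) = 4*x + 3.
Then u(x)^2 = 4*x**4 + 12*x**3 + x**2 - 12*x + 4 and u'(x)^2 = 16*x**2 + 24*x + 9.
Integrate each monomial from 0 to 1 using ∫_0^1 c·x^n dx = c·1^(n+1)/(n+1):
  ∫_0^1 u(x)^2 dx = ∫_0^1 (4*x^4 + 12*x^3 + x^2 - 12*x + 4) dx. Term by term:
    ∫_0^1 4*x^4 dx = 4/5;  ∫_0^1 12*x^3 dx = 3;  ∫_0^1 x^2 dx = 1/3;
    ∫_0^1 -12*x dx = -6;  ∫_0^1 4 dx = 4.
  Sum: 4/5 + 3 + 1/3 − 6 + 4 = 32/15.
  ∫_0^1 u'(x)^2 dx = ∫_0^1 (16*x^2 + 24*x + 9) dx. Term by term:
    ∫_0^1 16*x^2 dx = 16/3;  ∫_0^1 24*x dx = 12;  ∫_0^1 9 dx = 9.
  Sum: 16/3 + 12 + 9 = 79/3.
Adding: ||u||_{H^1}^2 = 32/15 + 79/3 = 427/15.


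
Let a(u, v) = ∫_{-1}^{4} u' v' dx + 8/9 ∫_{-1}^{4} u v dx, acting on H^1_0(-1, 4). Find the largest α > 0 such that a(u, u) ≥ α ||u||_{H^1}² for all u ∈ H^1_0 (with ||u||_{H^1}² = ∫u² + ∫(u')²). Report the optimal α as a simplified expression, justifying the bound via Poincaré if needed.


α = (π^2 + 200/9)/(π^2 + 25)

Coercivity of a(·,·) on H^1_0(-1, 4) means a(u, u) ≥ α ||u||_{H^1}² for every u ∈ H^1_0.
The interval has length L = 5, and Poincaré/coercivity depend only on L. Here a(u, u) = ∫(u')² + (8/9)·∫u².
Here 0 < c = 8/9 < 1. The condition a(u,u) ≥ α||u||_{H^1}² reads (1−α)∫(u')² ≥ (α−c)∫u². Any admissible α is ≤ 1 (rapidly oscillating u have ∫u²/∫(u')² → 0), and α = 1 would force 0 ≥ (1−c)∫u², impossible since c < 1; so 1−α > 0. By the sharp Poincaré inequality on H^1_0 of an interval of length L, ∫(u')² ≥ (π/L)²∫u² with equality for the first sine mode sin(π(x−x₀)/L) (x₀ the left endpoint), so the inequality holds for all u iff (1−α)(π/L)² ≥ α − c, i.e. α ≤ ((π/L)² + c)/((π/L)² + 1) = (1 + c(L/π)²)/(1 + (L/π)²). With (π/L)² = π^2/25 and c = 8/9, the largest admissible constant is α = ((π/L)² + c)/((π/L)² + 1).
Simplifying, α = (π^2 + 200/9)/(π^2 + 25).


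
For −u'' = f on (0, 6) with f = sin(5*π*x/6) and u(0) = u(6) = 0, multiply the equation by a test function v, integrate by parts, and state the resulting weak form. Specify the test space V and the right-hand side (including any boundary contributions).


V = H^1_0(0, 6) (so v(0) = v(6) = 0); weak form: ∫_0^6 u'v' dx = ∫_0^6 (sin(5*π*x/6)) v dx for all v ∈ V.

Multiply both sides by a test function v and integrate from 0 to 6:
  ∫_0^6 −u''(x) v(x) dx = ∫_0^6 f(x) v(x) dx.
Integrate the LHS by parts once:
  ∫_0^6 −u'' v dx = −[u'(x) v(x)]_0^6 + ∫_0^6 u'(x) v'(x) dx.
Thus ∫_0^6 u'(x) v'(x) dx = ∫_0^6 f(x) v(x) dx + [u'(x) v(x)]_0^6.
Choose V so that boundary terms are either known or forced to vanish.
u is Dirichlet: u(0) = u(6) = 0. Let V = H^1_0(0, 6); then v(0) = v(6) = 0, and [u' v]_0^6 = 0.
Weak formulation: find u (satisfying any essential BC) such that ∫_0^6 u'(x) v'(x) dx = ∫_0^6 f v dx for all v ∈ V.
Substituting f(x) = sin(5*π*x/6), the right-hand side is ∫_0^6 (sin(5*π*x/6)) v dx.


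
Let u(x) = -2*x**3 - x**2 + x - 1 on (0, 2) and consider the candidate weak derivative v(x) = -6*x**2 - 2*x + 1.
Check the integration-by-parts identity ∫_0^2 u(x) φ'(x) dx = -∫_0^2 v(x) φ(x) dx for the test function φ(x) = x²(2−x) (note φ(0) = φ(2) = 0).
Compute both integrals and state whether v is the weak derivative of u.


LHS = 44/3, RHS = 44/3. Yes, v = u' weakly.

u(x) = -2*x**3 - x**2 + x - 1, classical derivative u'(x) = -6*x**2 - 2*x + 1.
φ(x) = x²(2−x), so φ'(x) = x*(4 - 3*x).
Note φ(0) = φ(2) = 0, so the boundary term u·φ vanishes.
LHS = ∫_0^2 u(x) φ'(x) dx = ∫_0^2 (6*x^5 - 5*x^4 - 7*x^3 + 7*x^2 - 4*x) dx. Term by term:
  ∫_0^2 6*x^5 dx = 64;  ∫_0^2 -5*x^4 dx = -32;  ∫_0^2 -7*x^3 dx = -28;
  ∫_0^2 7*x^2 dx = 56/3;  ∫_0^2 -4*x dx = -8.
Sum: 64 − 32 − 28 + 56/3 − 8 = 44/3.
So LHS = 44/3.
∫_0^2 v(x) φ(x) dx = ∫_0^2 (6*x^5 - 10*x^4 - 5*x^3 + 2*x^2) dx. Term by term:
  ∫_0^2 6*x^5 dx = 64;  ∫_0^2 -10*x^4 dx = -64;  ∫_0^2 -5*x^3 dx = -20;
  ∫_0^2 2*x^2 dx = 16/3.
Sum: 64 − 64 − 20 + 16/3 = -44/3.
So RHS = -∫_0^2 v(x) φ(x) dx = 44/3.
LHS = RHS, so the identity holds for this test φ.
Moreover u is smooth here and v(x) = u'(x) = -6*x**2 - 2*x + 1 pointwise, so the identity holds for every test function. Hence v is the weak derivative of u.


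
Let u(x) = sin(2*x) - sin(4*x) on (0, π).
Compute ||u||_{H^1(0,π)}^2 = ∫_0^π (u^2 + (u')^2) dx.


||u||_{H^1(0,π)}^2 = 11*π

u'(x) = 2*cos(2*x) - 4*cos(4*x).
Expand u² and (u')² and integrate term by term on (0, π), using: for integers n ≥ 1, ∫_0^π sin²(nx) dx = ∫_0^π cos²(nx) dx = π/2; for n ≠ n', ∫_0^π sin(nx)sin(n'x) dx = ∫_0^π cos(nx)cos(n'x) dx = 0; and by product-to-sum, ∫_0^π sin(nx)cos(n'x) dx = ½∫_0^π [sin((n+n')x) + sin((n−n')x)] dx, which is 0 when n+n' is even and 2n/(n²−n'²) when n+n' is odd (it need not vanish on (0, π)).
  u² squared terms: (-1)²·∫sin(4x)² dx = 1·π/2 = π/2;  (1)²·∫sin(2x)² dx = 1·π/2 = π/2.
  u² cross terms: 2·(-1)·(1)·∫sin(4x)·sin(2x) dx = -2·(0) = 0.
  So ∫_0^π u² dx = π/2 + π/2 + 0 = π.
  (u')² squared terms: (-4)²·∫cos(4x)² dx = 16·π/2 = 8*π;  (2)²·∫cos(2x)² dx = 4·π/2 = 2*π.
  (u')² cross terms: 2·(-4)·(2)·∫cos(4x)·cos(2x) dx = -16·(0) = 0.
  So ∫_0^π (u')² dx = 8*π + 2*π + 0 = 10*π.
||u||_{H^1}^2 = (π) + (10*π) = 11*π.


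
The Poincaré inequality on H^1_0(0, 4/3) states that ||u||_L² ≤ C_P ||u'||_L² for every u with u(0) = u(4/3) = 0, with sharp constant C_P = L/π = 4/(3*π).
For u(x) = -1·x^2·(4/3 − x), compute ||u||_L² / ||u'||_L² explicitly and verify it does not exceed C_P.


||u||_L² / ||u'||_L² = 2*sqrt(14)/21 < C_P = 4/(3*π).

u(x) = -1·x^2·(4/3 − x), so u'(x) = x*(9*x - 8)/3.
u(x) = -1·x^2·(4/3 − x) vanishes at x = 0 and x = 4/3, so u ∈ H^1_0(0, 4/3). Differentiate via the product rule and integrate the resulting polynomials term by term.
  ∫_0^4/3 u² dx = ∫_0^4/3 (x^6 - 8*x^5/3 + 16*x^4/9) dx. Term by term:
    ∫_0^4/3 x^6 dx = 16384/15309;  ∫_0^4/3 -8*x^5/3 dx = -16384/6561;  ∫_0^4/3 16*x^4/9 dx = 16384/10935.
  Sum: 16384/15309 − 16384/6561 + 16384/10935 = 16384/229635.
  ∫_0^4/3 (u')² dx = ∫_0^4/3 (9*x^4 - 16*x^3 + 64*x^2/9) dx. Term by term:
    ∫_0^4/3 9*x^4 dx = 1024/135;  ∫_0^4/3 -16*x^3 dx = -1024/81;  ∫_0^4/3 64*x^2/9 dx = 4096/729.
  Sum: 1024/135 − 1024/81 + 4096/729 = 2048/3645.
∫_0^4/3 u² dx = 16384/229635, so ||u||_L² = 128*sqrt(35)/2835.
∫_0^4/3 (u')² dx = 2048/3645, so ||u'||_L² = 32*sqrt(10)/135.
Ratio ||u||_L² / ||u'||_L² = 2*sqrt(14)/21.
Sharp Poincaré constant on H^1_0(0, 4/3) is C_P = L/π = 4/(3*π), achieved by sin(3*π/4·x).
A polynomial bump cannot attain the sharp Poincaré constant (only the first sine eigenfunction does), so the ratio is strictly less than C_P, consistent with ||u||_L² ≤ C_P ||u'||_L².


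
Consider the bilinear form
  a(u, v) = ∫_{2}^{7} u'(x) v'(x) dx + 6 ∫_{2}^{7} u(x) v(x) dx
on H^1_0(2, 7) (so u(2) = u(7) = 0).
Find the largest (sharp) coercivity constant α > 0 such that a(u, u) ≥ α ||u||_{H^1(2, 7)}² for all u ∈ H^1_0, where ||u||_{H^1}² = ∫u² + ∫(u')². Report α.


α = 1

Coercivity of a(·,·) on H^1_0(2, 7) means a(u, u) ≥ α ||u||_{H^1}² for every u ∈ H^1_0.
The interval has length L = 5, and Poincaré/coercivity depend only on L. Here a(u, u) = ∫(u')² + (6)·∫u².
Here c = 6 ≥ 1, so a(u,u) = ∫(u')² + c∫u² ≥ ∫(u')² + ∫u² = ||u||_{H^1}², i.e. α = 1 works. No larger α is possible: a(u,u) ≥ α||u||_{H^1}² means (1−α)∫(u')² ≥ (α−c)∫u², and for the modes u_n = sin(nπ(x−x₀)/L) (x₀ the left endpoint) one has ∫u_n²/∫(u_n')² = (L/(nπ))² → 0, so a(u_n,u_n)/||u_n||_{H^1}² → 1. Hence the optimal constant is α = 1.
Therefore α = 1.


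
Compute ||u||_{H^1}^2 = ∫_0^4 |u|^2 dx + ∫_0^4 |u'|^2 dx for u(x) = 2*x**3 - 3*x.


||u||_{H^1}^2 = 480812/35

The H^1 norm (squared) on an interval (0, L) is
  ||u||_{H^1}^2 = ∫_0^L u(x)^2 dx + ∫_0^L u'(x)^2 dx.
Compute u'(x) = 6*x**2 - 3.
Then u(x)^2 = 4*x**6 - 12*x**4 + 9*x**2 and u'(x)^2 = 36*x**4 - 36*x**2 + 9.
Integrate each monomial from 0 to 4 using ∫_0^4 c·x^n dx = c·4^(n+1)/(n+1):
  ∫_0^4 u(x)^2 dx = ∫_0^4 (4*x^6 - 12*x^4 + 9*x^2) dx. Term by term:
    ∫_0^4 4*x^6 dx = 65536/7;  ∫_0^4 -12*x^4 dx = -12288/5;  ∫_0^4 9*x^2 dx = 192.
  Sum: 65536/7 − 12288/5 + 192 = 248384/35.
  ∫_0^4 u'(x)^2 dx = ∫_0^4 (36*x^4 - 36*x^2 + 9) dx. Term by term:
    ∫_0^4 36*x^4 dx = 36864/5;  ∫_0^4 -36*x^2 dx = -768;  ∫_0^4 9 dx = 36.
  Sum: 36864/5 − 768 + 36 = 33204/5.
Adding: ||u||_{H^1}^2 = 248384/35 + 33204/5 = 480812/35.


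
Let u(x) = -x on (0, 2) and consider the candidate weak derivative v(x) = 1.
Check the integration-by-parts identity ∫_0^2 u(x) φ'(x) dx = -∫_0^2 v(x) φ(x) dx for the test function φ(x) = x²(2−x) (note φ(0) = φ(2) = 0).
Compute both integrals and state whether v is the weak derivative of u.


LHS = 4/3, RHS = -4/3. No, v is not the weak derivative of u.

u(x) = -x, classical derivative u'(x) = -1.
φ(x) = x²(2−x), so φ'(x) = x*(4 - 3*x).
Note φ(0) = φ(2) = 0, so the boundary term u·φ vanishes.
LHS = ∫_0^2 u(x) φ'(x) dx = ∫_0^2 (3*x^3 - 4*x^2) dx. Term by term:
  ∫_0^2 3*x^3 dx = 12;  ∫_0^2 -4*x^2 dx = -32/3.
Sum: 12 − 32/3 = 4/3.
So LHS = 4/3.
∫_0^2 v(x) φ(x) dx = ∫_0^2 (-x^3 + 2*x^2) dx. Term by term:
  ∫_0^2 -x^3 dx = -4;  ∫_0^2 2*x^2 dx = 16/3.
Sum: -4 + 16/3 = 4/3.
So RHS = -∫_0^2 v(x) φ(x) dx = -4/3.
LHS − RHS = 8/3 ≠ 0, so the identity fails.
(For a valid weak derivative the identity must hold for EVERY test function, in particular this one. The failure shows v is NOT the weak derivative of u.)
Correct weak derivative would be u'(x) = -1.


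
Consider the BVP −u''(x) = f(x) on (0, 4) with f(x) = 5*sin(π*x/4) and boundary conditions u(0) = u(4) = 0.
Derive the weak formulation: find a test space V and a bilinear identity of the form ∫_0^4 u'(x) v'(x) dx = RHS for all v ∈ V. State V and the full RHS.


V = H^1_0(0, 4) (so v(0) = v(4) = 0); weak form: ∫_0^4 u'v' dx = ∫_0^4 (5*sin(π*x/4)) v dx for all v ∈ V.

Multiply both sides by a test function v and integrate from 0 to 4:
  ∫_0^4 −u''(x) v(x) dx = ∫_0^4 f(x) v(x) dx.
Integrate the LHS by parts once:
  ∫_0^4 −u'' v dx = −[u'(x) v(x)]_0^4 + ∫_0^4 u'(x) v'(x) dx.
Thus ∫_0^4 u'(x) v'(x) dx = ∫_0^4 f(x) v(x) dx + [u'(x) v(x)]_0^4.
Choose V so that boundary terms are either known or forced to vanish.
u is Dirichlet: u(0) = u(4) = 0. Let V = H^1_0(0, 4); then v(0) = v(4) = 0, and [u' v]_0^4 = 0.
Weak formulation: find u (satisfying any essential BC) such that ∫_0^4 u'(x) v'(x) dx = ∫_0^4 f v dx for all v ∈ V.
Substituting f(x) = 5*sin(π*x/4), the right-hand side is ∫_0^4 (5*sin(π*x/4)) v dx.


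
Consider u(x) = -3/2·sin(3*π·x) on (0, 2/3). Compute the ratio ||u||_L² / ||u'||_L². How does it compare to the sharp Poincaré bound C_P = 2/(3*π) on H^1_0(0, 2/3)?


||u||_L² / ||u'||_L² = 1/(3*π) < C_P = 2/(3*π).

u(x) = -3/2·sin(3*π·x), so u'(x) = -9*π*cos(3*π*x)/2.
Writing u(x) = A·sin(kπx/L) with A = -3/2 and k = 2, use ∫_0^L sin²(kπx/L) dx = L/2 and ∫_0^L cos²(kπx/L) dx = L/2.
u² = 9/4·sin²(3*π·x) and (u')² = 81*π^2/4·cos²(3*π·x), and each of sin², cos² integrates to L/2 = 1/3 over (0, 2/3).
∫_0^2/3 u² dx = 3/4, so ||u||_L² = sqrt(3)/2.
∫_0^2/3 (u')² dx = 27*π^2/4, so ||u'||_L² = 3*sqrt(3)*π/2.
Ratio ||u||_L² / ||u'||_L² = 1/(3*π).
Sharp Poincaré constant on H^1_0(0, 2/3) is C_P = L/π = 2/(3*π), achieved by sin(3*π/2·x).
This is the k = 2 harmonic; the ratio L/(kπ) is strictly less than C_P = L/π, consistent with the sharp inequality ||u||_L² ≤ C_P ||u'||_L².


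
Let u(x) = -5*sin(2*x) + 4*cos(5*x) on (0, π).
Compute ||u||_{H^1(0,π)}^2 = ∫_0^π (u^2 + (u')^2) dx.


||u||_{H^1(0,π)}^2 = 4160/21 + 541*π/2

u'(x) = -20*sin(5*x) - 10*cos(2*x).
Expand u² and (u')² and integrate term by term on (0, π), using: for integers n ≥ 1, ∫_0^π sin²(nx) dx = ∫_0^π cos²(nx) dx = π/2; for n ≠ n', ∫_0^π sin(nx)sin(n'x) dx = ∫_0^π cos(nx)cos(n'x) dx = 0; and by product-to-sum, ∫_0^π sin(nx)cos(n'x) dx = ½∫_0^π [sin((n+n')x) + sin((n−n')x)] dx, which is 0 when n+n' is even and 2n/(n²−n'²) when n+n' is odd (it need not vanish on (0, π)).
  u² squared terms: (-5)²·∫sin(2x)² dx = 25·π/2 = 25*π/2;  (4)²·∫cos(5x)² dx = 16·π/2 = 8*π.
  u² cross terms: 2·(-5)·(4)·∫sin(2x)·cos(5x) dx = -40·(-4/21) = 160/21.
  So ∫_0^π u² dx = 25*π/2 + 8*π + 160/21 = 160/21 + 41*π/2.
  (u')² squared terms: (-20)²·∫sin(5x)² dx = 400·π/2 = 200*π;  (-10)²·∫cos(2x)² dx = 100·π/2 = 50*π.
  (u')² cross terms: 2·(-20)·(-10)·∫sin(5x)·cos(2x) dx = 400·(10/21) = 4000/21.
  So ∫_0^π (u')² dx = 200*π + 50*π + 4000/21 = 4000/21 + 250*π.
||u||_{H^1}^2 = (160/21 + 41*π/2) + (4000/21 + 250*π) = 4160/21 + 541*π/2.


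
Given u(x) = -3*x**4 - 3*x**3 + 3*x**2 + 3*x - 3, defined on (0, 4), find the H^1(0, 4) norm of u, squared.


||u||_{H^1}^2 = 28973768/35

The H^1 norm (squared) on an interval (0, L) is
  ||u||_{H^1}^2 = ∫_0^L u(x)^2 dx + ∫_0^L u'(x)^2 dx.
Compute u'(x) = -12*x**3 - 9*x**2 + 6*x + 3.
Then u(x)^2 = 9*x**8 + 18*x**7 - 9*x**6 - 36*x**5 + 9*x**4 + 36*x**3 - 9*x**2 - 18*x + 9 and u'(x)^2 = 144*x**6 + 216*x**5 - 63*x**4 - 180*x**3 - 18*x**2 + 36*x + 9.
Integrate each monomial from 0 to 4 using ∫_0^4 c·x^n dx = c·4^(n+1)/(n+1):
  ∫_0^4 u(x)^2 dx = ∫_0^4 (9*x^8 + 18*x^7 - 9*x^6 - 36*x^5 + 9*x^4 + 36*x^3 - 9*x^2 - 18*x + 9) dx. Term by term:
    ∫_0^4 9*x^8 dx = 262144;  ∫_0^4 18*x^7 dx = 147456;  ∫_0^4 -9*x^6 dx = -147456/7;
    ∫_0^4 -36*x^5 dx = -24576;  ∫_0^4 9*x^4 dx = 9216/5;  ∫_0^4 36*x^3 dx = 2304;
    ∫_0^4 -9*x^2 dx = -192;  ∫_0^4 -18*x dx = -144;  ∫_0^4 9 dx = 36.
  Sum: 262144 + 147456 − 147456/7 − 24576 + 9216/5 + 2304 − 192 − 144 + 36 = 12873212/35.
  ∫_0^4 u'(x)^2 dx = ∫_0^4 (144*x^6 + 216*x^5 - 63*x^4 - 180*x^3 - 18*x^2 + 36*x + 9) dx. Term by term:
    ∫_0^4 144*x^6 dx = 2359296/7;  ∫_0^4 216*x^5 dx = 147456;  ∫_0^4 -63*x^4 dx = -64512/5;
    ∫_0^4 -180*x^3 dx = -11520;  ∫_0^4 -18*x^2 dx = -384;  ∫_0^4 36*x dx = 288;
    ∫_0^4 9 dx = 36.
  Sum: 2359296/7 + 147456 − 64512/5 − 11520 − 384 + 288 + 36 = 16100556/35.
Adding: ||u||_{H^1}^2 = 12873212/35 + 16100556/35 = 28973768/35.


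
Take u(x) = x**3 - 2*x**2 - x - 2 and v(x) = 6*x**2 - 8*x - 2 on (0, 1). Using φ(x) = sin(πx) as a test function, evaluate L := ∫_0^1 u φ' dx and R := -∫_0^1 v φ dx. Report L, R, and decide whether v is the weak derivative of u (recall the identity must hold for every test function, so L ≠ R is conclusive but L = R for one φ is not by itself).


LHS = 12/π^3 + 3/π, RHS = 24/π^3 + 6/π. No, v is not the weak derivative of u.

u(x) = x**3 - 2*x**2 - x - 2, classical derivative u'(x) = 3*x**2 - 4*x - 1.
φ(x) = sin(πx), so φ'(x) = π*cos(π*x).
Note φ(0) = φ(1) = 0, so the boundary term u·φ vanishes.
LHS = ∫_0^1 u(x) φ'(x) dx = ∫_0^1 (π*x^3*cos(π*x) - 2*π*x^2*cos(π*x) - π*x*cos(π*x) - 2*π*cos(π*x)) dx. Term by term:
  ∫_0^1 -2*π*cos(π*x) dx = 0;  ∫_0^1 π*x^3*cos(π*x) dx = -3/π + 12/π^3;  ∫_0^1 -π*x*cos(π*x) dx = 2/π;
  ∫_0^1 -2*π*x^2*cos(π*x) dx = 4/π.
Sum: 0 + -3/π + 12/π^3 + 2/π + 4/π = 12/π^3 + 3/π.
So LHS = 12/π^3 + 3/π.
∫_0^1 v(x) φ(x) dx = ∫_0^1 (6*x^2*sin(π*x) - 8*x*sin(π*x) - 2*sin(π*x)) dx. Term by term:
  ∫_0^1 -2*sin(π*x) dx = -4/π;  ∫_0^1 -8*x*sin(π*x) dx = -8/π;  ∫_0^1 6*x^2*sin(π*x) dx = -24/π^3 + 6/π.
Sum: -4/π − 8/π + -24/π^3 + 6/π = -6/π - 24/π^3.
So RHS = -∫_0^1 v(x) φ(x) dx = 24/π^3 + 6/π.
LHS − RHS = -3/π - 12/π^3 ≠ 0, so the identity fails.
(For a valid weak derivative the identity must hold for EVERY test function, in particular this one. The failure shows v is NOT the weak derivative of u.)
Correct weak derivative would be u'(x) = 3*x**2 - 4*x - 1.


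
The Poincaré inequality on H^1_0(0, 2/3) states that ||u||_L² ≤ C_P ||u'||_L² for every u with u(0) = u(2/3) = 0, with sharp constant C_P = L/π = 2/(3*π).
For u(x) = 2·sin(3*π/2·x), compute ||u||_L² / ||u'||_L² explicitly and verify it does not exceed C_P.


||u||_L² / ||u'||_L² = 2/(3*π) = C_P.

u(x) = 2·sin(3*π/2·x), so u'(x) = 3*π*cos(3*π*x/2).
Writing u(x) = A·sin(kπx/L) with A = 2 and k = 1, use ∫_0^L sin²(kπx/L) dx = L/2 and ∫_0^L cos²(kπx/L) dx = L/2.
u² = 4·sin²(3*π/2·x) and (u')² = 9*π^2·cos²(3*π/2·x), and each of sin², cos² integrates to L/2 = 1/3 over (0, 2/3).
∫_0^2/3 u² dx = 4/3, so ||u||_L² = 2*sqrt(3)/3.
∫_0^2/3 (u')² dx = 3*π^2, so ||u'||_L² = sqrt(3)*π.
Ratio ||u||_L² / ||u'||_L² = 2/(3*π).
Sharp Poincaré constant on H^1_0(0, 2/3) is C_P = L/π = 2/(3*π), achieved by sin(3*π/2·x).
This is the k = 1 eigenfunction (up to amplitude), so the ratio equals the sharp Poincaré constant exactly.


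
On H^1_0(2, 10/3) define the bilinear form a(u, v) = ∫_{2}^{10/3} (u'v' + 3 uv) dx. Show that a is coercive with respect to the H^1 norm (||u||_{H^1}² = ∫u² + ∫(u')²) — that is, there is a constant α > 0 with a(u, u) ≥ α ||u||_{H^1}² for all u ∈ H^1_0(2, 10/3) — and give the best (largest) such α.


α = 1

Coercivity of a(·,·) on H^1_0(2, 10/3) means a(u, u) ≥ α ||u||_{H^1}² for every u ∈ H^1_0.
The interval has length L = 4/3, and Poincaré/coercivity depend only on L. Here a(u, u) = ∫(u')² + (3)·∫u².
Here c = 3 ≥ 1, so a(u,u) = ∫(u')² + c∫u² ≥ ∫(u')² + ∫u² = ||u||_{H^1}², i.e. α = 1 works. No larger α is possible: a(u,u) ≥ α||u||_{H^1}² means (1−α)∫(u')² ≥ (α−c)∫u², and for the modes u_n = sin(nπ(x−x₀)/L) (x₀ the left endpoint) one has ∫u_n²/∫(u_n')² = (L/(nπ))² → 0, so a(u_n,u_n)/||u_n||_{H^1}² → 1. Hence the optimal constant is α = 1.
Therefore α = 1.


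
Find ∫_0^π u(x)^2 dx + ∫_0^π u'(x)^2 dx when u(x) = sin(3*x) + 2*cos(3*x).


||u||_{H^1(0,π)}^2 = 25*π

u'(x) = -6*sin(3*x) + 3*cos(3*x).
Expand u² and (u')² and integrate term by term on (0, π), using: for integers n ≥ 1, ∫_0^π sin²(nx) dx = ∫_0^π cos²(nx) dx = π/2; for n ≠ n', ∫_0^π sin(nx)sin(n'x) dx = ∫_0^π cos(nx)cos(n'x) dx = 0; and by product-to-sum, ∫_0^π sin(nx)cos(n'x) dx = ½∫_0^π [sin((n+n')x) + sin((n−n')x)] dx, which is 0 when n+n' is even and 2n/(n²−n'²) when n+n' is odd (it need not vanish on (0, π)).
  u² squared terms: (2)²·∫cos(3x)² dx = 4·π/2 = 2*π;  (1)²·∫sin(3x)² dx = 1·π/2 = π/2.
  u² cross terms: 2·(2)·(1)·∫cos(3x)·sin(3x) dx = 4·(0) = 0.
  So ∫_0^π u² dx = 2*π + π/2 + 0 = 5*π/2.
  (u')² squared terms: (-6)²·∫sin(3x)² dx = 36·π/2 = 18*π;  (3)²·∫cos(3x)² dx = 9·π/2 = 9*π/2.
  (u')² cross terms: 2·(-6)·(3)·∫sin(3x)·cos(3x) dx = -36·(0) = 0.
  So ∫_0^π (u')² dx = 18*π + 9*π/2 + 0 = 45*π/2.
||u||_{H^1}^2 = (5*π/2) + (45*π/2) = 25*π.


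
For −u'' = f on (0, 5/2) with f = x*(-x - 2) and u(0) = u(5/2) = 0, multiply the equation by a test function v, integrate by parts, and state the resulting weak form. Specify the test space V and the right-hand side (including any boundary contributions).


V = H^1_0(0, 5/2) (so v(0) = v(5/2) = 0); weak form: ∫_0^5/2 u'v' dx = ∫_0^5/2 (x*(-x - 2)) v dx for all v ∈ V.

Multiply both sides by a test function v and integrate from 0 to 5/2:
  ∫_0^5/2 −u''(x) v(x) dx = ∫_0^5/2 f(x) v(x) dx.
Integrate the LHS by parts once:
  ∫_0^5/2 −u'' v dx = −[u'(x) v(x)]_0^5/2 + ∫_0^5/2 u'(x) v'(x) dx.
Thus ∫_0^5/2 u'(x) v'(x) dx = ∫_0^5/2 f(x) v(x) dx + [u'(x) v(x)]_0^5/2.
Choose V so that boundary terms are either known or forced to vanish.
u is Dirichlet: u(0) = u(5/2) = 0. Let V = H^1_0(0, 5/2); then v(0) = v(5/2) = 0, and [u' v]_0^5/2 = 0.
Weak formulation: find u (satisfying any essential BC) such that ∫_0^5/2 u'(x) v'(x) dx = ∫_0^5/2 f v dx for all v ∈ V.
Substituting f(x) = x*(-x - 2), the right-hand side is ∫_0^5/2 (x*(-x - 2)) v dx.


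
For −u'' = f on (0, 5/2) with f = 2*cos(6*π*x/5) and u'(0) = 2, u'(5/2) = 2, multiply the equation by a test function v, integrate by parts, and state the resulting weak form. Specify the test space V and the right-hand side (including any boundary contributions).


V = H^1(0, 5/2) (v unrestricted at boundary; u is determined up to an additive constant); weak form: ∫_0^5/2 u'v' dx = ∫_0^5/2 (2*cos(6*π*x/5)) v dx + 2·v(5/2) − 2·v(0) for all v ∈ V.

Multiply both sides by a test function v and integrate from 0 to 5/2:
  ∫_0^5/2 −u''(x) v(x) dx = ∫_0^5/2 f(x) v(x) dx.
Integrate the LHS by parts once:
  ∫_0^5/2 −u'' v dx = −[u'(x) v(x)]_0^5/2 + ∫_0^5/2 u'(x) v'(x) dx.
Thus ∫_0^5/2 u'(x) v'(x) dx = ∫_0^5/2 f(x) v(x) dx + [u'(x) v(x)]_0^5/2.
Choose V so that boundary terms are either known or forced to vanish.
u has inhomogeneous Neumann u'(0) = 2, u'(5/2) = 2. [u' v]_0^5/2 = (2)·v(5/2) − (2)·v(0) = 2·v(5/2) − 2·v(0). Take V = H^1(0, 5/2); boundary term becomes part of RHS.
Weak formulation: find u (satisfying any essential BC) such that ∫_0^5/2 u'(x) v'(x) dx = ∫_0^5/2 f v dx + 2·v(5/2) − 2·v(0) for all v ∈ V (Neumann data are natural BCs: they enter the RHS as boundary terms).
Substituting f(x) = 2*cos(6*π*x/5), the right-hand side is ∫_0^5/2 (2*cos(6*π*x/5)) v dx + 2·v(5/2) − 2·v(0).
Compatibility check (pure Neumann): taking v ≡ 1 ∈ V gives 0 = ∫_0^5/2 f dx + (2) − (2), i.e. ∫_0^5/2 f dx must equal u'(0) − u'(5/2) = 0. Indeed ∫_0^5/2 (2*cos(6*π*x/5)) dx = 0, so the data are compatible. The solution is then unique only up to an additive constant (fix it e.g. by requiring ∫_0^5/2 u dx = 0).


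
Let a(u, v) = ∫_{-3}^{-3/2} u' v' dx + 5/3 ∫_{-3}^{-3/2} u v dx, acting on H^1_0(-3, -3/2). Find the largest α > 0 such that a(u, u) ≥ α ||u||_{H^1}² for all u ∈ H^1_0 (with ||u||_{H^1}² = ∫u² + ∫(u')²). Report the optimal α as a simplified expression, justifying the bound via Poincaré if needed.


α = 1

Coercivity of a(·,·) on H^1_0(-3, -3/2) means a(u, u) ≥ α ||u||_{H^1}² for every u ∈ H^1_0.
The interval has length L = 3/2, and Poincaré/coercivity depend only on L. Here a(u, u) = ∫(u')² + (5/3)·∫u².
Here c = 5/3 ≥ 1, so a(u,u) = ∫(u')² + c∫u² ≥ ∫(u')² + ∫u² = ||u||_{H^1}², i.e. α = 1 works. No larger α is possible: a(u,u) ≥ α||u||_{H^1}² means (1−α)∫(u')² ≥ (α−c)∫u², and for the modes u_n = sin(nπ(x−x₀)/L) (x₀ the left endpoint) one has ∫u_n²/∫(u_n')² = (L/(nπ))² → 0, so a(u_n,u_n)/||u_n||_{H^1}² → 1. Hence the optimal constant is α = 1.
Therefore α = 1.


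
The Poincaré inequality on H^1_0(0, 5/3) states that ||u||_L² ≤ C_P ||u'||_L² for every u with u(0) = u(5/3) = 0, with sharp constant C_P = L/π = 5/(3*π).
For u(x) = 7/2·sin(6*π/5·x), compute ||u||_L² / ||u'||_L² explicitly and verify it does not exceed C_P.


||u||_L² / ||u'||_L² = 5/(6*π) < C_P = 5/(3*π).

u(x) = 7/2·sin(6*π/5·x), so u'(x) = 21*π*cos(6*π*x/5)/5.
Writing u(x) = A·sin(kπx/L) with A = 7/2 and k = 2, use ∫_0^L sin²(kπx/L) dx = L/2 and ∫_0^L cos²(kπx/L) dx = L/2.
u² = 49/4·sin²(6*π/5·x) and (u')² = 441*π^2/25·cos²(6*π/5·x), and each of sin², cos² integrates to L/2 = 5/6 over (0, 5/3).
∫_0^5/3 u² dx = 245/24, so ||u||_L² = 7*sqrt(30)/12.
∫_0^5/3 (u')² dx = 147*π^2/10, so ||u'||_L² = 7*sqrt(30)*π/10.
Ratio ||u||_L² / ||u'||_L² = 5/(6*π).
Sharp Poincaré constant on H^1_0(0, 5/3) is C_P = L/π = 5/(3*π), achieved by sin(3*π/5·x).
This is the k = 2 harmonic; the ratio L/(kπ) is strictly less than C_P = L/π, consistent with the sharp inequality ||u||_L² ≤ C_P ||u'||_L².


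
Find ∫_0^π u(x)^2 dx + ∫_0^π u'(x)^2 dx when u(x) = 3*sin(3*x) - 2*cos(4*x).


||u||_{H^1(0,π)}^2 = 1224/7 + 79*π

u'(x) = 8*sin(4*x) + 9*cos(3*x).
Expand u² and (u')² and integrate term by term on (0, π), using: for integers n ≥ 1, ∫_0^π sin²(nx) dx = ∫_0^π cos²(nx) dx = π/2; for n ≠ n', ∫_0^π sin(nx)sin(n'x) dx = ∫_0^π cos(nx)cos(n'x) dx = 0; and by product-to-sum, ∫_0^π sin(nx)cos(n'x) dx = ½∫_0^π [sin((n+n')x) + sin((n−n')x)] dx, which is 0 when n+n' is even and 2n/(n²−n'²) when n+n' is odd (it need not vanish on (0, π)).
  u² squared terms: (-2)²·∫cos(4x)² dx = 4·π/2 = 2*π;  (3)²·∫sin(3x)² dx = 9·π/2 = 9*π/2.
  u² cross terms: 2·(-2)·(3)·∫cos(4x)·sin(3x) dx = -12·(-6/7) = 72/7.
  So ∫_0^π u² dx = 2*π + 9*π/2 + 72/7 = 72/7 + 13*π/2.
  (u')² squared terms: (8)²·∫sin(4x)² dx = 64·π/2 = 32*π;  (9)²·∫cos(3x)² dx = 81·π/2 = 81*π/2.
  (u')² cross terms: 2·(8)·(9)·∫sin(4x)·cos(3x) dx = 144·(8/7) = 1152/7.
  So ∫_0^π (u')² dx = 32*π + 81*π/2 + 1152/7 = 1152/7 + 145*π/2.
||u||_{H^1}^2 = (72/7 + 13*π/2) + (1152/7 + 145*π/2) = 1224/7 + 79*π.


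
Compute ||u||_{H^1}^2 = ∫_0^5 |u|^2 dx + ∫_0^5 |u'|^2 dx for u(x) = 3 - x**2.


||u||_{H^1}^2 = 1760/3

The H^1 norm (squared) on an interval (0, L) is
  ||u||_{H^1}^2 = ∫_0^L u(x)^2 dx + ∫_0^L u'(x)^2 dx.
Compute u'(x) = -2*x.
Then u(x)^2 = x**4 - 6*x**2 + 9 and u'(x)^2 = 4*x**2.
Integrate each monomial from 0 to 5 using ∫_0^5 c·x^n dx = c·5^(n+1)/(n+1):
  ∫_0^5 u(x)^2 dx = ∫_0^5 (x^4 - 6*x^2 + 9) dx. Term by term:
    ∫_0^5 x^4 dx = 625;  ∫_0^5 -6*x^2 dx = -250;  ∫_0^5 9 dx = 45.
  Sum: 625 − 250 + 45 = 420.
  ∫_0^5 u'(x)^2 dx = ∫_0^5 (4*x^2) dx. Term by term:
    ∫_0^5 4*x^2 dx = 500/3.
Adding: ||u||_{H^1}^2 = 420 + 500/3 = 1760/3.


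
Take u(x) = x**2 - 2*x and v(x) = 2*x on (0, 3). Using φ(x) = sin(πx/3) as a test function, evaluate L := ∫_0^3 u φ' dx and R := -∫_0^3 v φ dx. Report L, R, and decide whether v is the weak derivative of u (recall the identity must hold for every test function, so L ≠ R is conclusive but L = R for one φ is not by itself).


LHS = -6/π, RHS = -18/π. No, v is not the weak derivative of u.

u(x) = x**2 - 2*x, classical derivative u'(x) = 2*x - 2.
φ(x) = sin(πx/3), so φ'(x) = π*cos(π*x/3)/3.
Note φ(0) = φ(3) = 0, so the boundary term u·φ vanishes.
LHS = ∫_0^3 u(x) φ'(x) dx = ∫_0^3 (π*x^2*cos(π*x/3)/3 - 2*π*x*cos(π*x/3)/3) dx. Term by term:
  ∫_0^3 -2*π*x*cos(π*x/3)/3 dx = 12/π;  ∫_0^3 π*x^2*cos(π*x/3)/3 dx = -18/π.
Sum: 12/π − 18/π = -6/π.
So LHS = -6/π.
∫_0^3 v(x) φ(x) dx = ∫_0^3 (2*x*sin(π*x/3)) dx. Term by term:
  ∫_0^3 2*x*sin(π*x/3) dx = 18/π.
So RHS = -∫_0^3 v(x) φ(x) dx = -18/π.
LHS − RHS = 12/π ≠ 0, so the identity fails.
(For a valid weak derivative the identity must hold for EVERY test function, in particular this one. The failure shows v is NOT the weak derivative of u.)
Correct weak derivative would be u'(x) = 2*x - 2.


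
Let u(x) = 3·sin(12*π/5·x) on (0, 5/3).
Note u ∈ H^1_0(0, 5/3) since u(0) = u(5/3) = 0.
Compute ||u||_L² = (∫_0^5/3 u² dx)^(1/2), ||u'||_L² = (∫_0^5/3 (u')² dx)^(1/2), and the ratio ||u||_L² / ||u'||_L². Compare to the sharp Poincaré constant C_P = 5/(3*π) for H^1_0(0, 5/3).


||u||_L² / ||u'||_L² = 5/(12*π) < C_P = 5/(3*π).

u(x) = 3·sin(12*π/5·x), so u'(x) = 36*π*cos(12*π*x/5)/5.
Writing u(x) = A·sin(kπx/L) with A = 3 and k = 4, use ∫_0^L sin²(kπx/L) dx = L/2 and ∫_0^L cos²(kπx/L) dx = L/2.
u² = 9·sin²(12*π/5·x) and (u')² = 1296*π^2/25·cos²(12*π/5·x), and each of sin², cos² integrates to L/2 = 5/6 over (0, 5/3).
∫_0^5/3 u² dx = 15/2, so ||u||_L² = sqrt(30)/2.
∫_0^5/3 (u')² dx = 216*π^2/5, so ||u'||_L² = 6*sqrt(30)*π/5.
Ratio ||u||_L² / ||u'||_L² = 5/(12*π).
Sharp Poincaré constant on H^1_0(0, 5/3) is C_P = L/π = 5/(3*π), achieved by sin(3*π/5·x).
This is the k = 4 harmonic; the ratio L/(kπ) is strictly less than C_P = L/π, consistent with the sharp inequality ||u||_L² ≤ C_P ||u'||_L².


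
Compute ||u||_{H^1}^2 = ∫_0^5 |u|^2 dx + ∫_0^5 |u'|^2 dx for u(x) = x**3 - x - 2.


||u||_{H^1}^2 = 310325/21

The H^1 norm (squared) on an interval (0, L) is
  ||u||_{H^1}^2 = ∫_0^L u(x)^2 dx + ∫_0^L u'(x)^2 dx.
Compute u'(x) = 3*x**2 - 1.
Then u(x)^2 = x**6 - 2*x**4 - 4*x**3 + x**2 + 4*x + 4 and u'(x)^2 = 9*x**4 - 6*x**2 + 1.
Integrate each monomial from 0 to 5 using ∫_0^5 c·x^n dx = c·5^(n+1)/(n+1):
  ∫_0^5 u(x)^2 dx = ∫_0^5 (x^6 - 2*x^4 - 4*x^3 + x^2 + 4*x + 4) dx. Term by term:
    ∫_0^5 x^6 dx = 78125/7;  ∫_0^5 -2*x^4 dx = -1250;  ∫_0^5 -4*x^3 dx = -625;
    ∫_0^5 x^2 dx = 125/3;  ∫_0^5 4*x dx = 50;  ∫_0^5 4 dx = 20.
  Sum: 78125/7 − 1250 − 625 + 125/3 + 50 + 20 = 197345/21.
  ∫_0^5 u'(x)^2 dx = ∫_0^5 (9*x^4 - 6*x^2 + 1) dx. Term by term:
    ∫_0^5 9*x^4 dx = 5625;  ∫_0^5 -6*x^2 dx = -250;  ∫_0^5 1 dx = 5.
  Sum: 5625 − 250 + 5 = 5380.
Adding: ||u||_{H^1}^2 = 197345/21 + 5380 = 310325/21.


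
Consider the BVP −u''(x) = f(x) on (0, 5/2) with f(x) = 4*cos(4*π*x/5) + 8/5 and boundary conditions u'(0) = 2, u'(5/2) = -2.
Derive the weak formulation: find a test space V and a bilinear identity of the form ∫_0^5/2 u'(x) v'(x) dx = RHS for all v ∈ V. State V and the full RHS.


V = H^1(0, 5/2) (v unrestricted at boundary; u is determined up to an additive constant); weak form: ∫_0^5/2 u'v' dx = ∫_0^5/2 (4*cos(4*π*x/5) + 8/5) v dx − 2·v(5/2) − 2·v(0) for all v ∈ V.

Multiply both sides by a test function v and integrate from 0 to 5/2:
  ∫_0^5/2 −u''(x) v(x) dx = ∫_0^5/2 f(x) v(x) dx.
Integrate the LHS by parts once:
  ∫_0^5/2 −u'' v dx = −[u'(x) v(x)]_0^5/2 + ∫_0^5/2 u'(x) v'(x) dx.
Thus ∫_0^5/2 u'(x) v'(x) dx = ∫_0^5/2 f(x) v(x) dx + [u'(x) v(x)]_0^5/2.
Choose V so that boundary terms are either known or forced to vanish.
u has inhomogeneous Neumann u'(0) = 2, u'(5/2) = -2. [u' v]_0^5/2 = (-2)·v(5/2) − (2)·v(0) = − 2·v(5/2) − 2·v(0). Take V = H^1(0, 5/2); boundary term becomes part of RHS.
Weak formulation: find u (satisfying any essential BC) such that ∫_0^5/2 u'(x) v'(x) dx = ∫_0^5/2 f v dx − 2·v(5/2) − 2·v(0) for all v ∈ V (Neumann data are natural BCs: they enter the RHS as boundary terms).
Substituting f(x) = 4*cos(4*π*x/5) + 8/5, the right-hand side is ∫_0^5/2 (4*cos(4*π*x/5) + 8/5) v dx − 2·v(5/2) − 2·v(0).
Compatibility check (pure Neumann): taking v ≡ 1 ∈ V gives 0 = ∫_0^5/2 f dx + (-2) − (2), i.e. ∫_0^5/2 f dx must equal u'(0) − u'(5/2) = 4. Indeed ∫_0^5/2 (4*cos(4*π*x/5) + 8/5) dx = 4, so the data are compatible. The solution is then unique only up to an additive constant (fix it e.g. by requiring ∫_0^5/2 u dx = 0).


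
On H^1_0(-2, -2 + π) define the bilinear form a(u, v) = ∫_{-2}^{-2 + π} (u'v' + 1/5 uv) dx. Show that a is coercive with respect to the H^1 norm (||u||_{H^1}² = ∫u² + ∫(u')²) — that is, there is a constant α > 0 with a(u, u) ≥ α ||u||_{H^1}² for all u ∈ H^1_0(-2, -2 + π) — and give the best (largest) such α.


α = 3/5

Coercivity of a(·,·) on H^1_0(-2, -2 + π) means a(u, u) ≥ α ||u||_{H^1}² for every u ∈ H^1_0.
The interval has length L = π, and Poincaré/coercivity depend only on L. Here a(u, u) = ∫(u')² + (1/5)·∫u².
Here 0 < c = 1/5 < 1. The condition a(u,u) ≥ α||u||_{H^1}² reads (1−α)∫(u')² ≥ (α−c)∫u². Any admissible α is ≤ 1 (rapidly oscillating u have ∫u²/∫(u')² → 0), and α = 1 would force 0 ≥ (1−c)∫u², impossible since c < 1; so 1−α > 0. By the sharp Poincaré inequality on H^1_0 of an interval of length L, ∫(u')² ≥ (π/L)²∫u² with equality for the first sine mode sin(π(x−x₀)/L) (x₀ the left endpoint), so the inequality holds for all u iff (1−α)(π/L)² ≥ α − c, i.e. α ≤ ((π/L)² + c)/((π/L)² + 1) = (1 + c(L/π)²)/(1 + (L/π)²). With (π/L)² = 1 and c = 1/5, the largest admissible constant is α = ((π/L)² + c)/((π/L)² + 1).
Simplifying, α = 3/5.


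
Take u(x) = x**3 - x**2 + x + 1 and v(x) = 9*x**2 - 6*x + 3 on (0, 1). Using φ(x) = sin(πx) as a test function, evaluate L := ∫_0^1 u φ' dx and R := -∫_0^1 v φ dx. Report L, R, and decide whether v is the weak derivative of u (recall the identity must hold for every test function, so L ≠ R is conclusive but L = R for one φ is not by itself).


LHS = -3/π + 12/π^3, RHS = -9/π + 36/π^3. No, v is not the weak derivative of u.

u(x) = x**3 - x**2 + x + 1, classical derivative u'(x) = 3*x**2 - 2*x + 1.
φ(x) = sin(πx), so φ'(x) = π*cos(π*x).
Note φ(0) = φ(1) = 0, so the boundary term u·φ vanishes.
LHS = ∫_0^1 u(x) φ'(x) dx = ∫_0^1 (π*x^3*cos(π*x) - π*x^2*cos(π*x) + π*x*cos(π*x) + π*cos(π*x)) dx. Term by term:
  ∫_0^1 π*cos(π*x) dx = 0;  ∫_0^1 π*x*cos(π*x) dx = -2/π;  ∫_0^1 π*x^3*cos(π*x) dx = -3/π + 12/π^3;
  ∫_0^1 -π*x^2*cos(π*x) dx = 2/π.
Sum: 0 − 2/π + -3/π + 12/π^3 + 2/π = -3/π + 12/π^3.
So LHS = -3/π + 12/π^3.
∫_0^1 v(x) φ(x) dx = ∫_0^1 (9*x^2*sin(π*x) - 6*x*sin(π*x) + 3*sin(π*x)) dx. Term by term:
  ∫_0^1 3*sin(π*x) dx = 6/π;  ∫_0^1 -6*x*sin(π*x) dx = -6/π;  ∫_0^1 9*x^2*sin(π*x) dx = -36/π^3 + 9/π.
Sum: 6/π − 6/π + -36/π^3 + 9/π = -36/π^3 + 9/π.
So RHS = -∫_0^1 v(x) φ(x) dx = -9/π + 36/π^3.
LHS − RHS = -24/π^3 + 6/π ≠ 0, so the identity fails.
(For a valid weak derivative the identity must hold for EVERY test function, in particular this one. The failure shows v is NOT the weak derivative of u.)
Correct weak derivative would be u'(x) = 3*x**2 - 2*x + 1.


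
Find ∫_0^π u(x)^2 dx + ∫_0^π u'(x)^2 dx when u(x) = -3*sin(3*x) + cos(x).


||u||_{H^1(0,π)}^2 = 46*π

u'(x) = -sin(x) - 9*cos(3*x).
Expand u² and (u')² and integrate term by term on (0, π), using: for integers n ≥ 1, ∫_0^π sin²(nx) dx = ∫_0^π cos²(nx) dx = π/2; for n ≠ n', ∫_0^π sin(nx)sin(n'x) dx = ∫_0^π cos(nx)cos(n'x) dx = 0; and by product-to-sum, ∫_0^π sin(nx)cos(n'x) dx = ½∫_0^π [sin((n+n')x) + sin((n−n')x)] dx, which is 0 when n+n' is even and 2n/(n²−n'²) when n+n' is odd (it need not vanish on (0, π)).
  u² squared terms: (-3)²·∫sin(3x)² dx = 9·π/2 = 9*π/2;  (1)²·∫cos(x)² dx = 1·π/2 = π/2.
  u² cross terms: 2·(-3)·(1)·∫sin(3x)·cos(x) dx = -6·(0) = 0.
  So ∫_0^π u² dx = 9*π/2 + π/2 + 0 = 5*π.
  (u')² squared terms: (-1)²·∫sin(x)² dx = 1·π/2 = π/2;  (-9)²·∫cos(3x)² dx = 81·π/2 = 81*π/2.
  (u')² cross terms: 2·(-1)·(-9)·∫sin(x)·cos(3x) dx = 18·(0) = 0.
  So ∫_0^π (u')² dx = π/2 + 81*π/2 + 0 = 41*π.
||u||_{H^1}^2 = (5*π) + (41*π) = 46*π.


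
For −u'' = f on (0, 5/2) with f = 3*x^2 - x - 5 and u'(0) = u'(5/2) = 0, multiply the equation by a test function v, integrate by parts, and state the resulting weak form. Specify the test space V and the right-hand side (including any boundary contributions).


V = H^1(0, 5/2) (no boundary constraint on v; u is determined up to an additive constant); weak form: ∫_0^5/2 u'v' dx = ∫_0^5/2 (3*x^2 - x - 5) v dx for all v ∈ V.

Multiply both sides by a test function v and integrate from 0 to 5/2:
  ∫_0^5/2 −u''(x) v(x) dx = ∫_0^5/2 f(x) v(x) dx.
Integrate the LHS by parts once:
  ∫_0^5/2 −u'' v dx = −[u'(x) v(x)]_0^5/2 + ∫_0^5/2 u'(x) v'(x) dx.
Thus ∫_0^5/2 u'(x) v'(x) dx = ∫_0^5/2 f(x) v(x) dx + [u'(x) v(x)]_0^5/2.
Choose V so that boundary terms are either known or forced to vanish.
u has homogeneous Neumann: u'(0) = u'(5/2) = 0. So [u' v]_0^5/2 = 0·v(5/2) − 0·v(0) = 0 for any v; take V = H^1(0, 5/2).
Weak formulation: find u (satisfying any essential BC) such that ∫_0^5/2 u'(x) v'(x) dx = ∫_0^5/2 f v dx for all v ∈ V (homogeneous Neumann, so boundary terms vanish).
Substituting f(x) = 3*x^2 - x - 5, the right-hand side is ∫_0^5/2 (3*x^2 - x - 5) v dx.
Compatibility check (pure Neumann): taking v ≡ 1 ∈ V gives 0 = ∫_0^5/2 f dx + (0) − (0), i.e. ∫_0^5/2 f dx must equal u'(0) − u'(5/2) = 0. Indeed ∫_0^5/2 (3*x^2 - x - 5) dx = 0, so the data are compatible. The solution is then unique only up to an additive constant (fix it e.g. by requiring ∫_0^5/2 u dx = 0).


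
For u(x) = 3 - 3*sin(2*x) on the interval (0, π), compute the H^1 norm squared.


||u||_{H^1(0,π)}^2 = 63*π/2

u'(x) = -6*cos(2*x).
Expand u² and (u')² and integrate term by term on (0, π), using: for integers n ≥ 1, ∫_0^π sin²(nx) dx = ∫_0^π cos²(nx) dx = π/2; for n ≠ n', ∫_0^π sin(nx)sin(n'x) dx = ∫_0^π cos(nx)cos(n'x) dx = 0; and by product-to-sum, ∫_0^π sin(nx)cos(n'x) dx = ½∫_0^π [sin((n+n')x) + sin((n−n')x)] dx, which is 0 when n+n' is even and 2n/(n²−n'²) when n+n' is odd (it need not vanish on (0, π)). For the constant mode: ∫_0^π 1 dx = π, ∫_0^π cos(nx) dx = 0, ∫_0^π sin(nx) dx = (1−(−1)^n)/n.
  u² squared terms: (3)²·∫1 dx = 9·π = 9*π;  (-3)²·∫sin(2x)² dx = 9·π/2 = 9*π/2.
  u² cross terms: 2·(3)·(-3)·∫1·sin(2x) dx = -18·(0) = 0.
  So ∫_0^π u² dx = 9*π + 9*π/2 + 0 = 27*π/2.
  (u')² squared terms: (-6)²·∫cos(2x)² dx = 36·π/2 = 18*π.
  So ∫_0^π (u')² dx = 18*π.
||u||_{H^1}^2 = (27*π/2) + (18*π) = 63*π/2.


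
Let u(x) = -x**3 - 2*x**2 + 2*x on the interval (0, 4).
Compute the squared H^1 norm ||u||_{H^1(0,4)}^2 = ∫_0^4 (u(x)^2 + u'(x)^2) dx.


||u||_{H^1}^2 = 839696/105

The H^1 norm (squared) on an interval (0, L) is
  ||u||_{H^1}^2 = ∫_0^L u(x)^2 dx + ∫_0^L u'(x)^2 dx.
Compute u'(x) = -3*x**2 - 4*x + 2.
Then u(x)^2 = x**6 + 4*x**5 - 8*x**3 + 4*x**2 and u'(x)^2 = 9*x**4 + 24*x**3 + 4*x**2 - 16*x + 4.
Integrate each monomial from 0 to 4 using ∫_0^4 c·x^n dx = c·4^(n+1)/(n+1):
  ∫_0^4 u(x)^2 dx = ∫_0^4 (x^6 + 4*x^5 - 8*x^3 + 4*x^2) dx. Term by term:
    ∫_0^4 x^6 dx = 16384/7;  ∫_0^4 4*x^5 dx = 8192/3;  ∫_0^4 -8*x^3 dx = -512;
    ∫_0^4 4*x^2 dx = 256/3.
  Sum: 16384/7 + 8192/3 − 512 + 256/3 = 32512/7.
  ∫_0^4 u'(x)^2 dx = ∫_0^4 (9*x^4 + 24*x^3 + 4*x^2 - 16*x + 4) dx. Term by term:
    ∫_0^4 9*x^4 dx = 9216/5;  ∫_0^4 24*x^3 dx = 1536;  ∫_0^4 4*x^2 dx = 256/3;
    ∫_0^4 -16*x dx = -128;  ∫_0^4 4 dx = 16.
  Sum: 9216/5 + 1536 + 256/3 − 128 + 16 = 50288/15.
Adding: ||u||_{H^1}^2 = 32512/7 + 50288/15 = 839696/105.


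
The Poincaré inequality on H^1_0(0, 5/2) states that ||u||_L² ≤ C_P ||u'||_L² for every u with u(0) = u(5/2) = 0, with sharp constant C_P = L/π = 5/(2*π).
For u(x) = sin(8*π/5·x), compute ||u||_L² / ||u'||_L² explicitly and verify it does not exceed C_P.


||u||_L² / ||u'||_L² = 5/(8*π) < C_P = 5/(2*π).

u(x) = sin(8*π/5·x), so u'(x) = 8*π*cos(8*π*x/5)/5.
Writing u(x) = A·sin(kπx/L) with A = 1 and k = 4, use ∫_0^L sin²(kπx/L) dx = L/2 and ∫_0^L cos²(kπx/L) dx = L/2.
u² = 1·sin²(8*π/5·x) and (u')² = 64*π^2/25·cos²(8*π/5·x), and each of sin², cos² integrates to L/2 = 5/4 over (0, 5/2).
∫_0^5/2 u² dx = 5/4, so ||u||_L² = sqrt(5)/2.
∫_0^5/2 (u')² dx = 16*π^2/5, so ||u'||_L² = 4*sqrt(5)*π/5.
Ratio ||u||_L² / ||u'||_L² = 5/(8*π).
Sharp Poincaré constant on H^1_0(0, 5/2) is C_P = L/π = 5/(2*π), achieved by sin(2*π/5·x).
This is the k = 4 harmonic; the ratio L/(kπ) is strictly less than C_P = L/π, consistent with the sharp inequality ||u||_L² ≤ C_P ||u'||_L².
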